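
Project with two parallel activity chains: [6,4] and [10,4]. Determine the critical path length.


Path A: 6 + 4 = 10
Path B: 10 + 4 = 14
Critical path = longest = max(10, 14)
= 14 (Path B)


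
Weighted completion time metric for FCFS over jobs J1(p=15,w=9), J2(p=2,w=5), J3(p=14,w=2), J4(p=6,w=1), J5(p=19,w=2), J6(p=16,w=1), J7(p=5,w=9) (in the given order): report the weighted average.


Completion times:
  J1: C=15, w×C=9×15=135
  J2: C=17, w×C=5×17=85
  J3: C=31, w×C=2×31=62
  J4: C=37, w×C=1×37=37
  J5: C=56, w×C=2×56=112
  J6: C=72, w×C=1×72=72
  J7: C=77, w×C=9×77=693
Sum w×C = 1196
Sum w = 29
Weighted avg = 1196/29
= 41.24


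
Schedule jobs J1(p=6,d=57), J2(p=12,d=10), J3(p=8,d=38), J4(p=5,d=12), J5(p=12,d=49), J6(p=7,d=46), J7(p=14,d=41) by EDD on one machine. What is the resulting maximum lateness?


EDD order: J2 → J4 → J3 → J7 → J6 → J5 → J1
Completion and lateness:
  J2: C=12, d=10, L=12-10=2
  J4: C=17, d=12, L=17-12=5
  J3: C=25, d=38, L=25-38=-13
  J7: C=39, d=41, L=39-41=-2
  J6: C=46, d=46, L=46-46=0
  J5: C=58, d=49, L=58-49=9
  J1: C=64, d=57, L=64-57=7
Lmax = max(2, 5, -13, -2, 0, 9, 7)
= 9


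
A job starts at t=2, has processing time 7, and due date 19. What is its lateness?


Completion = 2 + 7 = 9
Lateness = C - d = 9 - 19
= -10


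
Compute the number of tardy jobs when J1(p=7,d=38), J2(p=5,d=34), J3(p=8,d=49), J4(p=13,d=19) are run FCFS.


Completion vs due date:
  J1: C=7, d=38 → on time
  J2: C=12, d=34 → on time
  J3: C=20, d=49 → on time
  J4: C=33, d=19 → TARDY
Tardy jobs: J4
Count = 1


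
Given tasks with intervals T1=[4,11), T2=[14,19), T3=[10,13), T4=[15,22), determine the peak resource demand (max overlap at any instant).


Check each time point for overlaps:
  t=10: 2 tasks active (T1, T3)
Max concurrent = 2


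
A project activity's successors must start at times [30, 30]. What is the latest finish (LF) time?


LF = min of all successor start times
Successors start at: [30, 30]
LF = min(30, 30)
= 30


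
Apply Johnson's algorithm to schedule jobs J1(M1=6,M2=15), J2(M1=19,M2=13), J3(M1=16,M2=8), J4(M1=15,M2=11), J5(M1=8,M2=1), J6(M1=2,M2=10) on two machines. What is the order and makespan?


Johnson's rule:
Group 1 (M1≤M2, sort by M1): ['J6', 'J1']
Group 2 (M1>M2, sort desc M2): ['J2', 'J4', 'J3', 'J5']
Sequence: J6 → J1 → J2 → J4 → J3 → J5
Makespan calculation:
  J6: M1 done=2, M2 done=12
  J1: M1 done=8, M2 done=27
  J2: M1 done=27, M2 done=40
  J4: M1 done=42, M2 done=53
  J3: M1 done=58, M2 done=66
  J5: M1 done=66, M2 done=67
= Sequence: J6 → J1 → J2 → J4 → J3 → J5, Makespan: 67


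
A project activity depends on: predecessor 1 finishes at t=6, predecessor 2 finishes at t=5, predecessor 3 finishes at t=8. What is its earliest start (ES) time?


ES = max of all predecessor completion times
Predecessors: [6, 5, 8]
ES = max(6, 5, 8)
= 8


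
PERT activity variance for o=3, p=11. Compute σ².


σ² = ((p - o) / 6)² = (p - o)² / 36
= (11 - 3)² / 36
= 8² / 36
= 64 / 36
= 1.7778


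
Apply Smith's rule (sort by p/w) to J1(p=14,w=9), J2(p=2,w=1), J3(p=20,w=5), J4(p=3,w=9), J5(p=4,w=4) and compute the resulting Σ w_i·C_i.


WSPT order (by p/w): J4 → J5 → J1 → J2 → J3
  J4: C=3, w·C=9×3=27
  J5: C=7, w·C=4×7=28
  J1: C=21, w·C=9×21=189
  J2: C=23, w·C=1×23=23
  J3: C=43, w·C=5×43=215
Σ w·C = 482
= 482


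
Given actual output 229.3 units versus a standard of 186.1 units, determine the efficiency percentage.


Efficiency = (actual / standard) × 100
= (229.3 / 186.1) × 100
= 123.2%


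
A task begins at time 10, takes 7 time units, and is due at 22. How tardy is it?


Completion = start + processing = 10 + 7 = 17
Tardiness = max(0, C - d) = max(0, 17 - 22)
= max(0, -5)
= 0


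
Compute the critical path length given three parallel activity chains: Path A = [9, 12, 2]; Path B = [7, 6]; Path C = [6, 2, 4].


Path A: 9 + 12 + 2 = 23
Path B: 7 + 6 = 13
Path C: 6 + 2 + 4 = 12
Critical path = longest = max(23, 13, 12)
= 23 (Path A)


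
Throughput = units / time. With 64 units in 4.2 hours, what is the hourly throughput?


Throughput = units / time
= 64 / 4.2
= 15.2 units/hour


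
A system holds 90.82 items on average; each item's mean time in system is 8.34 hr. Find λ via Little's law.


Little's law: L = λW → λ = L / W
= 90.82 / 8.34
= 10.89 per hour


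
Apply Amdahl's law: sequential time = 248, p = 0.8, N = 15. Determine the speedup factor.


Amdahl's law: T_p = T × ((1-p) + p/N)
= 248 × ((1-0.8) + 0.8/15)
= 248 × (0.20 + 0.0533)
= 248 × 0.2533
= 62.83
Speedup = 248/62.83
= 3.95×


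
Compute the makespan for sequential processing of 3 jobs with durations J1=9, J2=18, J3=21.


Sequential makespan: sum all processing times
= 9 + 18 + 21
= 48 time units


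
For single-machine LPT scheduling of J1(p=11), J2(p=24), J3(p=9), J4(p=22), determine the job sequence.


LPT: sort by longest processing time first
  J2: p=24
  J4: p=22
  J1: p=11
  J3: p=9
Order: J2 → J4 → J1 → J3


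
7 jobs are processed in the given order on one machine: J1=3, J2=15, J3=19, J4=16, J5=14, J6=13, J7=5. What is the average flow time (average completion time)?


Completion times:
  J1: completes at 3
  J2: completes at 18
  J3: completes at 37
  J4: completes at 53
  J5: completes at 67
  J6: completes at 80
  J7: completes at 85
Sum = 343
Average = 343/7
= 49.00


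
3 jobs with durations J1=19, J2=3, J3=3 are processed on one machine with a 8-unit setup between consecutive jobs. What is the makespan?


Makespan = Σ processing + (n-1) × setup
= (19 + 3 + 3) + (3-1)×8
= 25 + 16
= 41 time units


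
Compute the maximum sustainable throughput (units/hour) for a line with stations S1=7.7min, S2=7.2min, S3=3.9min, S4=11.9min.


Bottleneck = longest station time
Station times: [7.7, 7.2, 3.9, 11.9]
Max = 11.9 min
Rate = 60 / 11.9
= 5.04 units/hour (bottleneck: 11.9min)


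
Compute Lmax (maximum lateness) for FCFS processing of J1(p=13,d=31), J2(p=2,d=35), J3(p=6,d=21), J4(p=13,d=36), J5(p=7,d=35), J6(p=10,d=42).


Lateness per job (L = C - d):
  J1: C=13, d=31, L=-18
  J2: C=15, d=35, L=-20
  J3: C=21, d=21, L=0
  J4: C=34, d=36, L=-2
  J5: C=41, d=35, L=6
  J6: C=51, d=42, L=9
Lmax = max(-18, -20, 0, -2, 6, 9)
= 9


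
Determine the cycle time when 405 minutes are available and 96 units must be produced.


Cycle time = available time / demand
= 405 / 96
= 4.22 min/unit


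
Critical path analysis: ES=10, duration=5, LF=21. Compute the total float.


EF = ES + duration = 10 + 5 = 15
LS = LF - duration = 21 - 5 = 16
Total Float = LF - EF = 21 - 15
(or LS - ES = 16 - 10)
= 6


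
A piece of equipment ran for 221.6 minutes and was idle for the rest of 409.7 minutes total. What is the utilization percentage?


Utilization = busy / total × 100
= 221.6 / 409.7 × 100
= 54.1%


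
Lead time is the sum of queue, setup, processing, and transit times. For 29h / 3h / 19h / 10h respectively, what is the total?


Lead time = queue + setup + processing + transit
= 29 + 3 + 19 + 10
= 61 hours


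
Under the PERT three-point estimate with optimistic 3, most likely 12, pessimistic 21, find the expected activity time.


te = (o + 4m + p) / 6
= (3 + 4×12 + 21) / 6
= (3 + 48 + 21) / 6
= 72 / 6
= 12.00


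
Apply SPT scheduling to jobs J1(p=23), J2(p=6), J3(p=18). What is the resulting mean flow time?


SPT order: J2 → J3 → J1
Completion times:
  J2: C=6
  J3: C=24
  J1: C=47
Sum = 77, n = 3
Mean flow = 77/3
= 25.67


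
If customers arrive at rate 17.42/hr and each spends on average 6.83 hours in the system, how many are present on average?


Little's law: L = λ × W
= 17.42 × 6.83
= 118.98


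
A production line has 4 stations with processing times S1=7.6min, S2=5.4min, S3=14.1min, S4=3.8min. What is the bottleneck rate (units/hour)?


Bottleneck = longest station time
Station times: [7.6, 5.4, 14.1, 3.8]
Max = 14.1 min
Rate = 60 / 14.1
= 4.26 units/hour (bottleneck: 14.1min)


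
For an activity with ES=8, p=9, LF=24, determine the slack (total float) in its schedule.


EF = ES + duration = 8 + 9 = 17
LS = LF - duration = 24 - 9 = 15
Total Float = LF - EF = 24 - 17
(or LS - ES = 15 - 8)
= 7


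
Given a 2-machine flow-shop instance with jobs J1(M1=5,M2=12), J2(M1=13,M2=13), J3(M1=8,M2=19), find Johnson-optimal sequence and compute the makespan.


Johnson's rule:
Group 1 (M1≤M2, sort by M1): ['J1', 'J3', 'J2']
Group 2 (M1>M2, sort desc M2): []
Sequence: J1 → J3 → J2
Makespan calculation:
  J1: M1 done=5, M2 done=17
  J3: M1 done=13, M2 done=36
  J2: M1 done=26, M2 done=49
= Sequence: J1 → J3 → J2, Makespan: 49


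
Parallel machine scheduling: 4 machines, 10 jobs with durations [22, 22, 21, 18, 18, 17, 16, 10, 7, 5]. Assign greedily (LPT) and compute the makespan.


Jobs (LPT sorted): [22, 22, 21, 18, 18, 17, 16, 10, 7, 5]
Machines: 4
  J=22 → Machine 1 (load: 0+22=22)
  J=22 → Machine 2 (load: 0+22=22)
  J=21 → Machine 3 (load: 0+21=21)
  J=18 → Machine 4 (load: 0+18=18)
  J=18 → Machine 4 (load: 18+18=36)
  J=17 → Machine 3 (load: 21+17=38)
  J=16 → Machine 1 (load: 22+16=38)
  J=10 → Machine 2 (load: 22+10=32)
  J=7 → Machine 2 (load: 32+7=39)
  J=5 → Machine 4 (load: 36+5=41)
Machine loads: [38, 39, 38, 41]
Makespan = max = 41 time units


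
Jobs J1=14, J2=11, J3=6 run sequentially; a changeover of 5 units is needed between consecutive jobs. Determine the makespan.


Makespan = Σ processing + (n-1) × setup
= (14 + 11 + 6) + (3-1)×5
= 31 + 10
= 41 time units


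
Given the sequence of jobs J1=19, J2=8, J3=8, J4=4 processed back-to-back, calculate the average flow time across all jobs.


Completion times:
  J1: completes at 19
  J2: completes at 27
  J3: completes at 35
  J4: completes at 39
Sum = 120
Average = 120/4
= 30.00


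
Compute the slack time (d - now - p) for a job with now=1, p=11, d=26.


Slack = due - current_time - processing
= 26 - 1 - 11
= 14


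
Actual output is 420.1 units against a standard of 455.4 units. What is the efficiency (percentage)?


Efficiency = (actual / standard) × 100
= (420.1 / 455.4) × 100
= 92.2%


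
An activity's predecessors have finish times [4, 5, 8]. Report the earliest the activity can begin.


ES = max of all predecessor completion times
Predecessors: [4, 5, 8]
ES = max(4, 5, 8)
= 8


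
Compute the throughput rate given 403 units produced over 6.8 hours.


Throughput = units / time
= 403 / 6.8
= 59.3 units/hour


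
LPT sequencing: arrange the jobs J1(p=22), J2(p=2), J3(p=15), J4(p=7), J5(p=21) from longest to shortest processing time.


LPT: sort by longest processing time first
  J1: p=22
  J5: p=21
  J3: p=15
  J4: p=7
  J2: p=2
Order: J1 → J5 → J3 → J4 → J2


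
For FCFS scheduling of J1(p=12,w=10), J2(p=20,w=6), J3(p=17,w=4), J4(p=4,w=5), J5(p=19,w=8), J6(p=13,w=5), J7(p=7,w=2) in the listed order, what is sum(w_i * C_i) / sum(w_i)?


Completion times:
  J1: C=12, w×C=10×12=120
  J2: C=32, w×C=6×32=192
  J3: C=49, w×C=4×49=196
  J4: C=53, w×C=5×53=265
  J5: C=72, w×C=8×72=576
  J6: C=85, w×C=5×85=425
  J7: C=92, w×C=2×92=184
Sum w×C = 1958
Sum w = 40
Weighted avg = 1958/40
= 48.95


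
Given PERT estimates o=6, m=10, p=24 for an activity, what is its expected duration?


te = (o + 4m + p) / 6
= (6 + 4×10 + 24) / 6
= (6 + 40 + 24) / 6
= 70 / 6
= 11.67


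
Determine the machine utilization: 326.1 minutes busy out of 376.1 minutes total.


Utilization = busy / total × 100
= 326.1 / 376.1 × 100
= 86.7%


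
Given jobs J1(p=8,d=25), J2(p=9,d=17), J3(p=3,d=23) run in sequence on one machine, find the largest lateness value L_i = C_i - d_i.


Lateness per job (L = C - d):
  J1: C=8, d=25, L=-17
  J2: C=17, d=17, L=0
  J3: C=20, d=23, L=-3
Lmax = max(-17, 0, -3)
= 0


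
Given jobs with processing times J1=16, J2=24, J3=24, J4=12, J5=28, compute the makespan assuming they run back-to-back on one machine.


Sequential makespan: sum all processing times
= 16 + 24 + 24 + 12 + 28
= 104 time units


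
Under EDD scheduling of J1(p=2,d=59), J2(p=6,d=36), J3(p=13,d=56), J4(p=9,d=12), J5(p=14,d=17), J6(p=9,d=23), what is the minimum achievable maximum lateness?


EDD order: J4 → J5 → J6 → J2 → J3 → J1
Completion and lateness:
  J4: C=9, d=12, L=9-12=-3
  J5: C=23, d=17, L=23-17=6
  J6: C=32, d=23, L=32-23=9
  J2: C=38, d=36, L=38-36=2
  J3: C=51, d=56, L=51-56=-5
  J1: C=53, d=59, L=53-59=-6
Lmax = max(-3, 6, 9, 2, -5, -6)
= 9


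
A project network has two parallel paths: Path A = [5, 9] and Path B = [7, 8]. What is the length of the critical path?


Path A: 5 + 9 = 14
Path B: 7 + 8 = 15
Critical path = longest = max(14, 15)
= 15 (Path B)


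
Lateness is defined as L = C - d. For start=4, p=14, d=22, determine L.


Completion = 4 + 14 = 18
Lateness = C - d = 18 - 22
= -4


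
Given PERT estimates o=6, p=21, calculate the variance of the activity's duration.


σ² = ((p - o) / 6)² = (p - o)² / 36
= (21 - 6)² / 36
= 15² / 36
= 225 / 36
= 6.2500


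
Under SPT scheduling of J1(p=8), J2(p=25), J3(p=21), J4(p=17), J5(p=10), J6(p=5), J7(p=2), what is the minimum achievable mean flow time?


SPT order: J7 → J6 → J1 → J5 → J4 → J3 → J2
Completion times:
  J7: C=2
  J6: C=7
  J1: C=15
  J5: C=25
  J4: C=42
  J3: C=63
  J2: C=88
Sum = 242, n = 7
Mean flow = 242/7
= 34.57


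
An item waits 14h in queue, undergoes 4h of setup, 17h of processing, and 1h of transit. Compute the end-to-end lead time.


Lead time = queue + setup + processing + transit
= 14 + 4 + 17 + 1
= 36 hours


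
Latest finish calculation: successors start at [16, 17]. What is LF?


LF = min of all successor start times
Successors start at: [16, 17]
LF = min(16, 17)
= 16


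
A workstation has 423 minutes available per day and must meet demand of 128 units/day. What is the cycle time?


Cycle time = available time / demand
= 423 / 128
= 3.30 min/unit


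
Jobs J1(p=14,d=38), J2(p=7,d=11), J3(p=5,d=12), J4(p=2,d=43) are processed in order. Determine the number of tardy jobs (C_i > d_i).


Completion vs due date:
  J1: C=14, d=38 → on time
  J2: C=21, d=11 → TARDY
  J3: C=26, d=12 → TARDY
  J4: C=28, d=43 → on time
Tardy jobs: J2, J3
Count = 2


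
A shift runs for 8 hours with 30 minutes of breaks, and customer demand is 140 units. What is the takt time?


Available = 8×60 - 30 = 450 min
Takt time = 450 / 140
= 3.21 min/unit


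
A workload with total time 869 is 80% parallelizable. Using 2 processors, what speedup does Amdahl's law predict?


Amdahl's law: T_p = T × ((1-p) + p/N)
= 869 × ((1-0.8) + 0.8/2)
= 869 × (0.20 + 0.4000)
= 869 × 0.6000
= 521.40
Speedup = 869/521.40
= 1.67×


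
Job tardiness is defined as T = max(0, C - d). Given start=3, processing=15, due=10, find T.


Completion = start + processing = 3 + 15 = 18
Tardiness = max(0, C - d) = max(0, 18 - 10)
= max(0, 8)
= 8


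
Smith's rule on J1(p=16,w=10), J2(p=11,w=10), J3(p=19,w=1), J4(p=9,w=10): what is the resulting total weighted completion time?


WSPT order (by p/w): J4 → J2 → J1 → J3
  J4: C=9, w·C=10×9=90
  J2: C=20, w·C=10×20=200
  J1: C=36, w·C=10×36=360
  J3: C=55, w·C=1×55=55
Σ w·C = 705
= 705


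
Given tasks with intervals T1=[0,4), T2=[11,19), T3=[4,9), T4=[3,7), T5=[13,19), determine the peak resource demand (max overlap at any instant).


Check each time point for overlaps:
  t=3: 2 tasks active (T1, T4)
Max concurrent = 2


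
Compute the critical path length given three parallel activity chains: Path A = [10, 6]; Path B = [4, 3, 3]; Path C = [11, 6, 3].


Path A: 10 + 6 = 16
Path B: 4 + 3 + 3 = 10
Path C: 11 + 6 + 3 = 20
Critical path = longest = max(16, 10, 20)
= 20 (Path C)


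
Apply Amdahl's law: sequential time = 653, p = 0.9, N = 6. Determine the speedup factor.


Amdahl's law: T_p = T × ((1-p) + p/N)
= 653 × ((1-0.9) + 0.9/6)
= 653 × (0.10 + 0.1500)
= 653 × 0.2500
= 163.25
Speedup = 653/163.25
= 4.00×


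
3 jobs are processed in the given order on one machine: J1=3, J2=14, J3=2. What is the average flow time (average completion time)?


Completion times:
  J1: completes at 3
  J2: completes at 17
  J3: completes at 19
Sum = 39
Average = 39/3
= 13.00


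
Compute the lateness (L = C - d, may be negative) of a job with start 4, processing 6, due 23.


Completion = 4 + 6 = 10
Lateness = C - d = 10 - 23
= -13


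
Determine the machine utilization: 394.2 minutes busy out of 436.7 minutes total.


Utilization = busy / total × 100
= 394.2 / 436.7 × 100
= 90.3%


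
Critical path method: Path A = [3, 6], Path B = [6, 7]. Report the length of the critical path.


Path A: 3 + 6 = 9
Path B: 6 + 7 = 13
Critical path = longest = max(9, 13)
= 13 (Path B)


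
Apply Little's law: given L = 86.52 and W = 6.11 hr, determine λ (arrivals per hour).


Little's law: L = λW → λ = L / W
= 86.52 / 6.11
= 14.16 per hour


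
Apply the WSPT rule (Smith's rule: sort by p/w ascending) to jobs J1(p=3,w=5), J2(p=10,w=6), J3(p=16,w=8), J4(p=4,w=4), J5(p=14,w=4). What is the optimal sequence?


WSPT (Smith's rule): sort by p/w ascending
  J1: p/w = 3/5 = 0.600
  J4: p/w = 4/4 = 1.000
  J2: p/w = 10/6 = 1.667
  J3: p/w = 16/8 = 2.000
  J5: p/w = 14/4 = 3.500
Order: J1 → J4 → J2 → J3 → J5


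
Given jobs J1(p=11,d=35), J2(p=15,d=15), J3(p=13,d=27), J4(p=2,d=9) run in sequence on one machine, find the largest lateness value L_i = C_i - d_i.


Lateness per job (L = C - d):
  J1: C=11, d=35, L=-24
  J2: C=26, d=15, L=11
  J3: C=39, d=27, L=12
  J4: C=41, d=9, L=32
Lmax = max(-24, 11, 12, 32)
= 32


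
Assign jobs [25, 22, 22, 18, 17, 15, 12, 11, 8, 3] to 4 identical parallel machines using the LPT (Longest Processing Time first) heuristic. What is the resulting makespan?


Jobs (LPT sorted): [25, 22, 22, 18, 17, 15, 12, 11, 8, 3]
Machines: 4
  J=25 → Machine 1 (load: 0+25=25)
  J=22 → Machine 2 (load: 0+22=22)
  J=22 → Machine 3 (load: 0+22=22)
  J=18 → Machine 4 (load: 0+18=18)
  J=17 → Machine 4 (load: 18+17=35)
  J=15 → Machine 2 (load: 22+15=37)
  J=12 → Machine 3 (load: 22+12=34)
  J=11 → Machine 1 (load: 25+11=36)
  J=8 → Machine 3 (load: 34+8=42)
  J=3 → Machine 4 (load: 35+3=38)
Machine loads: [36, 37, 42, 38]
Makespan = max = 42 time units


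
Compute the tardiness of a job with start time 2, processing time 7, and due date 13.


Completion = start + processing = 2 + 7 = 9
Tardiness = max(0, C - d) = max(0, 9 - 13)
= max(0, -4)
= 0


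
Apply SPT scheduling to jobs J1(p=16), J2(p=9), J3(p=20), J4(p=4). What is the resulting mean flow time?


SPT order: J4 → J2 → J1 → J3
Completion times:
  J4: C=4
  J2: C=13
  J1: C=29
  J3: C=49
Sum = 95, n = 4
Mean flow = 95/4
= 23.75


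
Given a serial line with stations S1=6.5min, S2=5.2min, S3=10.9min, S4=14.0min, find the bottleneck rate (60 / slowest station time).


Bottleneck = longest station time
Station times: [6.5, 5.2, 10.9, 14.0]
Max = 14.0 min
Rate = 60 / 14.0
= 4.29 units/hour (bottleneck: 14.0min)


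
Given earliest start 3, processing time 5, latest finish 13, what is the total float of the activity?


EF = ES + duration = 3 + 5 = 8
LS = LF - duration = 13 - 5 = 8
Total Float = LF - EF = 13 - 8
(or LS - ES = 8 - 3)
= 5


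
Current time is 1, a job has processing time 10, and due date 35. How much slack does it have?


Slack = due - current_time - processing
= 35 - 1 - 10
= 24


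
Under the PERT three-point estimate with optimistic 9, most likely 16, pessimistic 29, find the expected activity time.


te = (o + 4m + p) / 6
= (9 + 4×16 + 29) / 6
= (9 + 64 + 29) / 6
= 102 / 6
= 17.00


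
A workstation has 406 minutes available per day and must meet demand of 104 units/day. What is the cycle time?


Cycle time = available time / demand
= 406 / 104
= 3.90 min/unit


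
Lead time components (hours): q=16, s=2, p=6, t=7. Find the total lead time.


Lead time = queue + setup + processing + transit
= 16 + 2 + 6 + 7
= 31 hours


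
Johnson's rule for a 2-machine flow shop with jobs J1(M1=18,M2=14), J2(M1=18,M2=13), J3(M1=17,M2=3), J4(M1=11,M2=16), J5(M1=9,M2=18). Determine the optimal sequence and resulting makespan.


Johnson's rule:
Group 1 (M1≤M2, sort by M1): ['J5', 'J4']
Group 2 (M1>M2, sort desc M2): ['J1', 'J2', 'J3']
Sequence: J5 → J4 → J1 → J2 → J3
Makespan calculation:
  J5: M1 done=9, M2 done=27
  J4: M1 done=20, M2 done=43
  J1: M1 done=38, M2 done=57
  J2: M1 done=56, M2 done=70
  J3: M1 done=73, M2 done=76
= Sequence: J5 → J4 → J1 → J2 → J3, Makespan: 76


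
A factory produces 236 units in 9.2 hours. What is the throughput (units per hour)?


Throughput = units / time
= 236 / 9.2
= 25.7 units/hour


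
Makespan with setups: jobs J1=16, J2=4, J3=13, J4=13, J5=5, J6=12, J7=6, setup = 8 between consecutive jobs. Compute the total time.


Makespan = Σ processing + (n-1) × setup
= (16 + 4 + 13 + 13 + 5 + 12 + 6) + (7-1)×8
= 69 + 48
= 117 time units


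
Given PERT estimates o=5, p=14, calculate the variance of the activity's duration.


σ² = ((p - o) / 6)² = (p - o)² / 36
= (14 - 5)² / 36
= 9² / 36
= 81 / 36
= 2.2500


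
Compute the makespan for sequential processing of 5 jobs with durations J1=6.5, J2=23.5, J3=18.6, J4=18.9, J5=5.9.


Sequential makespan: sum all processing times
= 6.5 + 23.5 + 18.6 + 18.9 + 5.9
= 73.4 time units


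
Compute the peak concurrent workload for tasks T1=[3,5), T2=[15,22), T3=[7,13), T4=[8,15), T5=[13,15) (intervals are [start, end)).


Check each time point for overlaps:
  t=8: 2 tasks active (T3, T4)
Max concurrent = 2


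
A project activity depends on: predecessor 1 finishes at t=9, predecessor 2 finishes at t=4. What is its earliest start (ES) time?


ES = max of all predecessor completion times
Predecessors: [9, 4]
ES = max(9, 4)
= 9


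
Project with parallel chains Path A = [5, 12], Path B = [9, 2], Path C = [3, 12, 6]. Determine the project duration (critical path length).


Path A: 5 + 12 = 17
Path B: 9 + 2 = 11
Path C: 3 + 12 + 6 = 21
Critical path = longest = max(17, 11, 21)
= 21 (Path C)


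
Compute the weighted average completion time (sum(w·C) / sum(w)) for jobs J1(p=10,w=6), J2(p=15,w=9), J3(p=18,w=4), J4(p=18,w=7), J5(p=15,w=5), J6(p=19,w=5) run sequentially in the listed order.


Completion times:
  J1: C=10, w×C=6×10=60
  J2: C=25, w×C=9×25=225
  J3: C=43, w×C=4×43=172
  J4: C=61, w×C=7×61=427
  J5: C=76, w×C=5×76=380
  J6: C=95, w×C=5×95=475
Sum w×C = 1739
Sum w = 36
Weighted avg = 1739/36
= 48.31


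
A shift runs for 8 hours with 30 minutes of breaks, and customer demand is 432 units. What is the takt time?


Available = 8×60 - 30 = 450 min
Takt time = 450 / 432
= 1.04 min/unit


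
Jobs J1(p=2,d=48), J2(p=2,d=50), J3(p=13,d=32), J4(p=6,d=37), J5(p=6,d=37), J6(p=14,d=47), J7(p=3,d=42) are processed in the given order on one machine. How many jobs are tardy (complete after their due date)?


Completion vs due date:
  J1: C=2, d=48 → on time
  J2: C=4, d=50 → on time
  J3: C=17, d=32 → on time
  J4: C=23, d=37 → on time
  J5: C=29, d=37 → on time
  J6: C=43, d=47 → on time
  J7: C=46, d=42 → TARDY
Tardy jobs: J7
Count = 1


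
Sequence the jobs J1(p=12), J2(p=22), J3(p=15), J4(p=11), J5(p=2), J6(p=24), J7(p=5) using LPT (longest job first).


LPT: sort by longest processing time first
  J6: p=24
  J2: p=22
  J3: p=15
  J1: p=12
  J4: p=11
  J7: p=5
  J5: p=2
Order: J6 → J2 → J3 → J1 → J4 → J7 → J5


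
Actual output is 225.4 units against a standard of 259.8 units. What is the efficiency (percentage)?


Efficiency = (actual / standard) × 100
= (225.4 / 259.8) × 100
= 86.8%


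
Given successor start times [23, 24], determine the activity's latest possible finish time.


LF = min of all successor start times
Successors start at: [23, 24]
LF = min(23, 24)
= 23


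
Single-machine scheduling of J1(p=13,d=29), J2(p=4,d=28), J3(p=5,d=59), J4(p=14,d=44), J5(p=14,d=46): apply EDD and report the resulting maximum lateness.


EDD order: J2 → J1 → J4 → J5 → J3
Completion and lateness:
  J2: C=4, d=28, L=4-28=-24
  J1: C=17, d=29, L=17-29=-12
  J4: C=31, d=44, L=31-44=-13
  J5: C=45, d=46, L=45-46=-1
  J3: C=50, d=59, L=50-59=-9
Lmax = max(-24, -12, -13, -1, -9)
= -1


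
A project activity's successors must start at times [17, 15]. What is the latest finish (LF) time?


LF = min of all successor start times
Successors start at: [17, 15]
LF = min(17, 15)
= 15


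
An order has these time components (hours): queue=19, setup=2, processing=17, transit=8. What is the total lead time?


Lead time = queue + setup + processing + transit
= 19 + 2 + 17 + 8
= 46 hours


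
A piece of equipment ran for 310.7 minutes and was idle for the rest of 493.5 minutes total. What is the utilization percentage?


Utilization = busy / total × 100
= 310.7 / 493.5 × 100
= 63.0%


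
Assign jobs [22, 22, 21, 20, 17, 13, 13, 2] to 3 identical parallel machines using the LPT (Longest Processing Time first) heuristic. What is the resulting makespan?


Jobs (LPT sorted): [22, 22, 21, 20, 17, 13, 13, 2]
Machines: 3
  J=22 → Machine 1 (load: 0+22=22)
  J=22 → Machine 2 (load: 0+22=22)
  J=21 → Machine 3 (load: 0+21=21)
  J=20 → Machine 3 (load: 21+20=41)
  J=17 → Machine 1 (load: 22+17=39)
  J=13 → Machine 2 (load: 22+13=35)
  J=13 → Machine 2 (load: 35+13=48)
  J=2 → Machine 1 (load: 39+2=41)
Machine loads: [41, 48, 41]
Makespan = max = 48 time units


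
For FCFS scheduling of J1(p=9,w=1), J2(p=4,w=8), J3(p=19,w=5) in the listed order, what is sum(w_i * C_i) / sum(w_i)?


Completion times:
  J1: C=9, w×C=1×9=9
  J2: C=13, w×C=8×13=104
  J3: C=32, w×C=5×32=160
Sum w×C = 273
Sum w = 14
Weighted avg = 273/14
= 19.50


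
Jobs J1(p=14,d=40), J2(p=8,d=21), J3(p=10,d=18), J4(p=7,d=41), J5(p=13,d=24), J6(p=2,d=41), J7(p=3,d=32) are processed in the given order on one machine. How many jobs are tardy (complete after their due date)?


Completion vs due date:
  J1: C=14, d=40 → on time
  J2: C=22, d=21 → TARDY
  J3: C=32, d=18 → TARDY
  J4: C=39, d=41 → on time
  J5: C=52, d=24 → TARDY
  J6: C=54, d=41 → TARDY
  J7: C=57, d=32 → TARDY
Tardy jobs: J2, J3, J5, J6, J7
Count = 5


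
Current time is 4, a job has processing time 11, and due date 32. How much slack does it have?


Slack = due - current_time - processing
= 32 - 4 - 11
= 17


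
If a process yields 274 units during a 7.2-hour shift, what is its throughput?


Throughput = units / time
= 274 / 7.2
= 38.1 units/hour


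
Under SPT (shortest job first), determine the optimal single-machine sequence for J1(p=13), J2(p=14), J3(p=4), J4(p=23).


SPT: sort by shortest processing time
  J3: p=4
  J1: p=13
  J2: p=14
  J4: p=23
Order: J3 → J1 → J2 → J4


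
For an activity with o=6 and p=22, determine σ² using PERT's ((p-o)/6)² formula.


σ² = ((p - o) / 6)² = (p - o)² / 36
= (22 - 6)² / 36
= 16² / 36
= 256 / 36
= 7.1111


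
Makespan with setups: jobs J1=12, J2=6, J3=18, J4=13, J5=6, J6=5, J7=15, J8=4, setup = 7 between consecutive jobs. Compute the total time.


Makespan = Σ processing + (n-1) × setup
= (12 + 6 + 18 + 13 + 6 + 5 + 15 + 4) + (8-1)×7
= 79 + 49
= 128 time units


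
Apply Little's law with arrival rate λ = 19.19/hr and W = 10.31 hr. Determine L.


Little's law: L = λ × W
= 19.19 × 10.31
= 197.85


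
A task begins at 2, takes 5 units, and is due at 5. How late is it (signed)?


Completion = 2 + 5 = 7
Lateness = C - d = 7 - 5
= 2


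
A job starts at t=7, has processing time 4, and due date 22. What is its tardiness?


Completion = start + processing = 7 + 4 = 11
Tardiness = max(0, C - d) = max(0, 11 - 22)
= max(0, -11)
= 0


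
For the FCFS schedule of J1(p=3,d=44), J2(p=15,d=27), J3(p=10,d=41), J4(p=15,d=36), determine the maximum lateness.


Lateness per job (L = C - d):
  J1: C=3, d=44, L=-41
  J2: C=18, d=27, L=-9
  J3: C=28, d=41, L=-13
  J4: C=43, d=36, L=7
Lmax = max(-41, -9, -13, 7)
= 7


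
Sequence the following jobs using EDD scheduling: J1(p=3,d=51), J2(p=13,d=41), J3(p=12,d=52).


EDD: sort by earliest due date
  J2: d=41, p=13
  J1: d=51, p=3
  J3: d=52, p=12
Order: J2 → J1 → J3


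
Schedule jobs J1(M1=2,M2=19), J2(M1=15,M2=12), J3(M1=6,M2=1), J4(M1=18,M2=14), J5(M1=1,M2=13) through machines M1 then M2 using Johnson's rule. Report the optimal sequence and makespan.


Johnson's rule:
Group 1 (M1≤M2, sort by M1): ['J5', 'J1']
Group 2 (M1>M2, sort desc M2): ['J4', 'J2', 'J3']
Sequence: J5 → J1 → J4 → J2 → J3
Makespan calculation:
  J5: M1 done=1, M2 done=14
  J1: M1 done=3, M2 done=33
  J4: M1 done=21, M2 done=47
  J2: M1 done=36, M2 done=59
  J3: M1 done=42, M2 done=60
= Sequence: J5 → J1 → J4 → J2 → J3, Makespan: 60


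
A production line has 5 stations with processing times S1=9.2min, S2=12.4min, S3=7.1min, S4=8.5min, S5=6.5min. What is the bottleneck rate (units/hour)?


Bottleneck = longest station time
Station times: [9.2, 12.4, 7.1, 8.5, 6.5]
Max = 12.4 min
Rate = 60 / 12.4
= 4.84 units/hour (bottleneck: 12.4min)


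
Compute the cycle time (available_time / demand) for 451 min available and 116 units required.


Cycle time = available time / demand
= 451 / 116
= 3.89 min/unit


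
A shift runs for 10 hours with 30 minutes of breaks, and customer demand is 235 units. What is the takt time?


Available = 10×60 - 30 = 570 min
Takt time = 570 / 235
= 2.43 min/unit


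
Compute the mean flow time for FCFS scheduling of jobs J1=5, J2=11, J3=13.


Completion times:
  J1: completes at 5
  J2: completes at 16
  J3: completes at 29
Sum = 50
Average = 50/3
= 16.67


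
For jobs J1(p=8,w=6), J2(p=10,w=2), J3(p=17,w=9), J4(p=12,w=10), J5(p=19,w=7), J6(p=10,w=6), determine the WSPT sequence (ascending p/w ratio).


WSPT (Smith's rule): sort by p/w ascending
  J4: p/w = 12/10 = 1.200
  J1: p/w = 8/6 = 1.333
  J6: p/w = 10/6 = 1.667
  J3: p/w = 17/9 = 1.889
  J5: p/w = 19/7 = 2.714
  J2: p/w = 10/2 = 5.000
Order: J4 → J1 → J6 → J3 → J5 → J2


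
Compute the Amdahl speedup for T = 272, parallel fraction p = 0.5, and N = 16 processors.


Amdahl's law: T_p = T × ((1-p) + p/N)
= 272 × ((1-0.5) + 0.5/16)
= 272 × (0.50 + 0.0312)
= 272 × 0.5312
= 144.50
Speedup = 272/144.50
= 1.88×


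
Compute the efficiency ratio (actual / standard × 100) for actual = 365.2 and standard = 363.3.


Efficiency = (actual / standard) × 100
= (365.2 / 363.3) × 100
= 100.5%


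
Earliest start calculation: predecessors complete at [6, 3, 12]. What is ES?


ES = max of all predecessor completion times
Predecessors: [6, 3, 12]
ES = max(6, 3, 12)
= 12


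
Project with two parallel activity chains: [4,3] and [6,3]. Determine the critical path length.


Path A: 4 + 3 = 7
Path B: 6 + 3 = 9
Critical path = longest = max(7, 9)
= 9 (Path B)


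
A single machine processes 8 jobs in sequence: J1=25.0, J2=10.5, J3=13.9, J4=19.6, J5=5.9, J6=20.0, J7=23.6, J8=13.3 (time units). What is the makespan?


Sequential makespan: sum all processing times
= 25.0 + 10.5 + 13.9 + 19.6 + 5.9 + 20.0 + 23.6 + 13.3
= 131.8 time units


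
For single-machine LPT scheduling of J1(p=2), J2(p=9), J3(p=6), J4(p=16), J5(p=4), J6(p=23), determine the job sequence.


LPT: sort by longest processing time first
  J6: p=23
  J4: p=16
  J2: p=9
  J3: p=6
  J5: p=4
  J1: p=2
Order: J6 → J4 → J2 → J3 → J5 → J1


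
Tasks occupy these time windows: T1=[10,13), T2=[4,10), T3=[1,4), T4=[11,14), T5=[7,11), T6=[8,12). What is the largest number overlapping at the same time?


Check each time point for overlaps:
  t=8: 3 tasks active (T2, T5, T6)
Max concurrent = 3


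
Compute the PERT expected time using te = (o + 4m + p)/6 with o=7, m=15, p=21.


te = (o + 4m + p) / 6
= (7 + 4×15 + 21) / 6
= (7 + 60 + 21) / 6
= 88 / 6
= 14.67


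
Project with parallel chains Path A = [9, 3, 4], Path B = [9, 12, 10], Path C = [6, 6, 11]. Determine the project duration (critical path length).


Path A: 9 + 3 + 4 = 16
Path B: 9 + 12 + 10 = 31
Path C: 6 + 6 + 11 = 23
Critical path = longest = max(16, 31, 23)
= 31 (Path B)


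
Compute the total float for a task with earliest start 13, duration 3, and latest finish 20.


EF = ES + duration = 13 + 3 = 16
LS = LF - duration = 20 - 3 = 17
Total Float = LF - EF = 20 - 16
(or LS - ES = 17 - 13)
= 4


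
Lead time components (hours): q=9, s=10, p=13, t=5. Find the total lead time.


Lead time = queue + setup + processing + transit
= 9 + 10 + 13 + 5
= 37 hours


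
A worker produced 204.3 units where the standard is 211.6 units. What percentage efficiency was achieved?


Efficiency = (actual / standard) × 100
= (204.3 / 211.6) × 100
= 96.6%


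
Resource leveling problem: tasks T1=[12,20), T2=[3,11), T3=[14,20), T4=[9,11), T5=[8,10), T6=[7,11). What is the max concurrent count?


Check each time point for overlaps:
  t=9: 4 tasks active (T2, T4, T5, T6)
Max concurrent = 4


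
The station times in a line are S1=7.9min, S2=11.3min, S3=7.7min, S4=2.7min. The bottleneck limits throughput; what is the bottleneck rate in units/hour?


Bottleneck = longest station time
Station times: [7.9, 11.3, 7.7, 2.7]
Max = 11.3 min
Rate = 60 / 11.3
= 5.31 units/hour (bottleneck: 11.3min)


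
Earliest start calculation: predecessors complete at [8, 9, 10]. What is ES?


ES = max of all predecessor completion times
Predecessors: [8, 9, 10]
ES = max(8, 9, 10)
= 10


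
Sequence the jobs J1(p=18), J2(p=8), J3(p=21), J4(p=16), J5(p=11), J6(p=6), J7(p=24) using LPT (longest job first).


LPT: sort by longest processing time first
  J7: p=24
  J3: p=21
  J1: p=18
  J4: p=16
  J5: p=11
  J2: p=8
  J6: p=6
Order: J7 → J3 → J1 → J4 → J5 → J2 → J6


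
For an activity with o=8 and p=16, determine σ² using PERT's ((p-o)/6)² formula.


σ² = ((p - o) / 6)² = (p - o)² / 36
= (16 - 8)² / 36
= 8² / 36
= 64 / 36
= 1.7778


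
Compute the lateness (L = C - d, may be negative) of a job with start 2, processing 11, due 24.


Completion = 2 + 11 = 13
Lateness = C - d = 13 - 24
= -11


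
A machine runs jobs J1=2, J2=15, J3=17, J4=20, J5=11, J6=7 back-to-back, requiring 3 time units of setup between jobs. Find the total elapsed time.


Makespan = Σ processing + (n-1) × setup
= (2 + 15 + 17 + 20 + 11 + 7) + (6-1)×3
= 72 + 15
= 87 time units


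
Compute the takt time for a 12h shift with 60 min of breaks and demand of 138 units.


Available = 12×60 - 60 = 660 min
Takt time = 660 / 138
= 4.78 min/unit


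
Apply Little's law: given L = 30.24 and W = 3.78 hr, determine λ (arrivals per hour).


Little's law: L = λW → λ = L / W
= 30.24 / 3.78
= 8.00 per hour


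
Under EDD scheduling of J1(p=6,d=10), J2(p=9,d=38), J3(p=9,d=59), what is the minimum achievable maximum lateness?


EDD order: J1 → J2 → J3
Completion and lateness:
  J1: C=6, d=10, L=6-10=-4
  J2: C=15, d=38, L=15-38=-23
  J3: C=24, d=59, L=24-59=-35
Lmax = max(-4, -23, -35)
= -4


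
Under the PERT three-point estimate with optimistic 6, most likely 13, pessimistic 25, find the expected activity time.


te = (o + 4m + p) / 6
= (6 + 4×13 + 25) / 6
= (6 + 52 + 25) / 6
= 83 / 6
= 13.83


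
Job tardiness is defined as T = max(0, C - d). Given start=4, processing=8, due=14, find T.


Completion = start + processing = 4 + 8 = 12
Tardiness = max(0, C - d) = max(0, 12 - 14)
= max(0, -2)
= 0


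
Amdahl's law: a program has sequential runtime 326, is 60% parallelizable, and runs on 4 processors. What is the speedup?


Amdahl's law: T_p = T × ((1-p) + p/N)
= 326 × ((1-0.6) + 0.6/4)
= 326 × (0.40 + 0.1500)
= 326 × 0.5500
= 179.30
Speedup = 326/179.30
= 1.82×


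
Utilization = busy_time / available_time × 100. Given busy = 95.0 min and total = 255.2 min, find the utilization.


Utilization = busy / total × 100
= 95.0 / 255.2 × 100
= 37.2%


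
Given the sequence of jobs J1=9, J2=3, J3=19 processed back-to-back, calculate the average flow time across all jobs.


Completion times:
  J1: completes at 9
  J2: completes at 12
  J3: completes at 31
Sum = 52
Average = 52/3
= 17.33


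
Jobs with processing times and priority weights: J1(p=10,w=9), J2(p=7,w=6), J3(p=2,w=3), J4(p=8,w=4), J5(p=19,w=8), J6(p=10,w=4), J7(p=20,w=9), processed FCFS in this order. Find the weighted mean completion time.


Completion times:
  J1: C=10, w×C=9×10=90
  J2: C=17, w×C=6×17=102
  J3: C=19, w×C=3×19=57
  J4: C=27, w×C=4×27=108
  J5: C=46, w×C=8×46=368
  J6: C=56, w×C=4×56=224
  J7: C=76, w×C=9×76=684
Sum w×C = 1633
Sum w = 43
Weighted avg = 1633/43
= 37.98


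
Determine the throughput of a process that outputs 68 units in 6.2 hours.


Throughput = units / time
= 68 / 6.2
= 11.0 units/hour


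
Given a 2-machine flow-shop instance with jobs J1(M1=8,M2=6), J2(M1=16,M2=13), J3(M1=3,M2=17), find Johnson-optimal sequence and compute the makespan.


Johnson's rule:
Group 1 (M1≤M2, sort by M1): ['J3']
Group 2 (M1>M2, sort desc M2): ['J2', 'J1']
Sequence: J3 → J2 → J1
Makespan calculation:
  J3: M1 done=3, M2 done=20
  J2: M1 done=19, M2 done=33
  J1: M1 done=27, M2 done=39
= Sequence: J3 → J2 → J1, Makespan: 39


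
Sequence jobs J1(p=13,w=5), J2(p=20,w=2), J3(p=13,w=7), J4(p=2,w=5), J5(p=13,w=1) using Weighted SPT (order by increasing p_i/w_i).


WSPT (Smith's rule): sort by p/w ascending
  J4: p/w = 2/5 = 0.400
  J3: p/w = 13/7 = 1.857
  J1: p/w = 13/5 = 2.600
  J2: p/w = 20/2 = 10.000
  J5: p/w = 13/1 = 13.000
Order: J4 → J3 → J1 → J2 → J5


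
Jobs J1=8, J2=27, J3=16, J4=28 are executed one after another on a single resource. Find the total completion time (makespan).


Sequential makespan: sum all processing times
= 8 + 27 + 16 + 28
= 79 time units


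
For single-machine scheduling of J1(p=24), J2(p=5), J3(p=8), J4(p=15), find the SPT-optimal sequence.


SPT: sort by shortest processing time
  J2: p=5
  J3: p=8
  J4: p=15
  J1: p=24
Order: J2 → J3 → J4 → J1


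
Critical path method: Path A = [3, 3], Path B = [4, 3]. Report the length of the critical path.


Path A: 3 + 3 = 6
Path B: 4 + 3 = 7
Critical path = longest = max(6, 7)
= 7 (Path B)


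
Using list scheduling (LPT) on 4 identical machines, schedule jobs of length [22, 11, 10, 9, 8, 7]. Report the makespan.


Jobs (LPT sorted): [22, 11, 10, 9, 8, 7]
Machines: 4
  J=22 → Machine 1 (load: 0+22=22)
  J=11 → Machine 2 (load: 0+11=11)
  J=10 → Machine 3 (load: 0+10=10)
  J=9 → Machine 4 (load: 0+9=9)
  J=8 → Machine 4 (load: 9+8=17)
  J=7 → Machine 3 (load: 10+7=17)
Machine loads: [22, 11, 17, 17]
Makespan = max = 22 time units


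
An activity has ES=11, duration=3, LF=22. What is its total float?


EF = ES + duration = 11 + 3 = 14
LS = LF - duration = 22 - 3 = 19
Total Float = LF - EF = 22 - 14
(or LS - ES = 19 - 11)
= 8


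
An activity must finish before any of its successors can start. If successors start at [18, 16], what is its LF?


LF = min of all successor start times
Successors start at: [18, 16]
LF = min(18, 16)
= 16


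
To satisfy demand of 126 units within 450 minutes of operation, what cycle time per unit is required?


Cycle time = available time / demand
= 450 / 126
= 3.57 min/unit


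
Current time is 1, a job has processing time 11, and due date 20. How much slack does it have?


Slack = due - current_time - processing
= 20 - 1 - 11
= 8


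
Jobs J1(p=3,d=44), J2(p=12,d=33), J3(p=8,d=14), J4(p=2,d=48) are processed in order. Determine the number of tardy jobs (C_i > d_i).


Completion vs due date:
  J1: C=3, d=44 → on time
  J2: C=15, d=33 → on time
  J3: C=23, d=14 → TARDY
  J4: C=25, d=48 → on time
Tardy jobs: J3
Count = 1
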